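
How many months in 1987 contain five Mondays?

4

A month has five Mondays exactly when Monday falls within its first (length − 28) days.
Jan: 31 days, starts Thu → 5 of Thu, Fri, Sat
Feb: 28 days, starts Sun → 5 of (none)
Mar: 31 days, starts Sun → 5 of Sun, Mon, Tue ✓
Apr: 30 days, starts Wed → 5 of Wed, Thu
May: 31 days, starts Fri → 5 of Fri, Sat, Sun
Jun: 30 days, starts Mon → 5 of Mon, Tue ✓
Jul: 31 days, starts Wed → 5 of Wed, Thu, Fri
Aug: 31 days, starts Sat → 5 of Sat, Sun, Mon ✓
Sep: 30 days, starts Tue → 5 of Tue, Wed
Oct: 31 days, starts Thu → 5 of Thu, Fri, Sat
Nov: 30 days, starts Sun → 5 of Sun, Mon ✓
Dec: 31 days, starts Tue → 5 of Tue, Wed, Thu
Months with five Mondays: Mar, Jun, Aug, Nov.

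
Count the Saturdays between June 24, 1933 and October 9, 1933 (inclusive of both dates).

16

June 24, 1933 is a Saturday.
From June 24, 1933 to October 9, 1933 is 108 days inclusive.
108 = 7 × 15 + 3, so there are 15 full weeks plus 3 extra days.
Each full week contributes one Saturday: 15 so far.
The 3 extra days are Sat, Sun, Mon — 1 of them qualifies.
Total: 15 + 1 = 16.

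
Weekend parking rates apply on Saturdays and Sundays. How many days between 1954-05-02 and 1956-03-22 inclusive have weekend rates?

1954-05-02 is a Sunday.
That's 691 days from start to end, counting both.
691 = 7 × 98 + 5, so there are 98 full weeks plus 5 extra days.
Each full week contributes 2 weekend days (Sat, Sun): 98 × 2 = 196.
The 5 extra days are Sunday, Monday, Tuesday, Wednesday, Thursday — 1 of them qualifies.
Total: 196 + 1 = 197.

197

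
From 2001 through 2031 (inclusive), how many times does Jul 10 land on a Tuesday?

5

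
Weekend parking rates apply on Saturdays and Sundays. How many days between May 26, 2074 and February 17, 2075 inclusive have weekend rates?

May 26, 2074 is a Saturday.
The range spans 268 days (inclusive of both endpoints).
268 = 7 × 38 + 2, so there are 38 full weeks plus 2 extra days.
Each full week contributes 2 weekend days (Sat, Sun): 38 × 2 = 76.
The 2 extra days are Sat, Sun — 2 of them qualify.
Total: 76 + 2 = 78.

78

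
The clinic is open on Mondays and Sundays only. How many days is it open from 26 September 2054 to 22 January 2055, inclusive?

34

26 September 2054 is a Saturday.
From 26 September 2054 to 22 January 2055 is 119 days inclusive.
119 = 7 × 17, so the span is exactly 17 full weeks.
Each full week contributes 2 days from the set (Mon, Sun): 17 × 2 = 34.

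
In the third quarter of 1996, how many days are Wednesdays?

13

1 July 1996 is a Monday.
From 1 July 1996 to 30 September 1996 is 92 days inclusive.
92 = 7 × 13 + 1, so there are 13 full weeks plus 1 extra day.
Each full week contributes one Wednesday: 13 so far.
The 1 extra day is Mon — none qualify.
Total: 13 + 0 = 13.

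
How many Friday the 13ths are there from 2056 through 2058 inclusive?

5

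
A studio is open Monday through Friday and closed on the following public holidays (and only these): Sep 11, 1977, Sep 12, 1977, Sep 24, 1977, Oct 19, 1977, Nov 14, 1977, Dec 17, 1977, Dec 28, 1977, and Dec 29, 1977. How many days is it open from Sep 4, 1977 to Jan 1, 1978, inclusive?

80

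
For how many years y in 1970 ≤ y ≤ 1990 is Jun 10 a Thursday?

3

Day of week of June 10 in each year:
1970: Wed, 1971: Thu ✓, 1972: Sat, 1973: Sun, 1974: Mon, 1975: Tue, 1976: Thu ✓, 1977: Fri, 1978: Sat, 1979: Sun, 1980: Tue, 1981: Wed, 1982: Thu ✓, 1983: Fri, 1984: Sun, 1985: Mon, 1986: Tue, 1987: Wed, 1988: Fri, 1989: Sat, 1990: Sun
Thursdays: 1971, 1976, 1982.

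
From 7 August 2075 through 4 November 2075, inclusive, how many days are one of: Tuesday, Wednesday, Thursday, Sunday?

7 August 2075 is a Wednesday.
From 7 August 2075 to 4 November 2075 is 90 days inclusive.
90 = 7 × 12 + 6, so there are 12 full weeks plus 6 extra days.
Each full week contributes 4 days from the set (Tue, Wed, Thu, Sun): 12 × 4 = 48.
The 6 extra days are Wed, Thu, Fri, Sat, Sun, Mon — 3 of them qualify.
Total: 48 + 3 = 51.

51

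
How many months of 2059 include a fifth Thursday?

4

A month has five Thursdays exactly when Thursday falls within its first (length − 28) days.
Jan: 31 days, starts Wed → 5 of Wed, Thu, Fri ✓
Feb: 28 days, starts Sat → 5 of (none)
Mar: 31 days, starts Sat → 5 of Sat, Sun, Mon
Apr: 30 days, starts Tue → 5 of Tue, Wed
May: 31 days, starts Thu → 5 of Thu, Fri, Sat ✓
Jun: 30 days, starts Sun → 5 of Sun, Mon
Jul: 31 days, starts Tue → 5 of Tue, Wed, Thu ✓
Aug: 31 days, starts Fri → 5 of Fri, Sat, Sun
Sep: 30 days, starts Mon → 5 of Mon, Tue
Oct: 31 days, starts Wed → 5 of Wed, Thu, Fri ✓
Nov: 30 days, starts Sat → 5 of Sat, Sun
Dec: 31 days, starts Mon → 5 of Mon, Tue, Wed
Months with five Thursdays: Jan, May, Jul, Oct.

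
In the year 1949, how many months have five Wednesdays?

A month has five Wednesdays exactly when Wednesday falls within its first (length − 28) days.
Jan: 31 days, starts Sat → 5 of Sat, Sun, Mon
Feb: 28 days, starts Tue → 5 of (none)
Mar: 31 days, starts Tue → 5 of Tue, Wed, Thu ✓
Apr: 30 days, starts Fri → 5 of Fri, Sat
May: 31 days, starts Sun → 5 of Sun, Mon, Tue
Jun: 30 days, starts Wed → 5 of Wed, Thu ✓
Jul: 31 days, starts Fri → 5 of Fri, Sat, Sun
Aug: 31 days, starts Mon → 5 of Mon, Tue, Wed ✓
Sep: 30 days, starts Thu → 5 of Thu, Fri
Oct: 31 days, starts Sat → 5 of Sat, Sun, Mon
Nov: 30 days, starts Tue → 5 of Tue, Wed ✓
Dec: 31 days, starts Thu → 5 of Thu, Fri, Sat
Months with five Wednesdays: Mar, Jun, Aug, Nov.

4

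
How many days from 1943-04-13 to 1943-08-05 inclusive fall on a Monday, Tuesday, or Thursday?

1943-04-13 is a Tuesday.
The range spans 115 days (inclusive of both endpoints).
115 = 7 × 16 + 3, so there are 16 full weeks plus 3 extra days.
Each full week contributes 3 days from the set (Mon, Tue, Thu): 16 × 3 = 48.
The 3 extra days are Tuesday, Wednesday, Thursday — 2 of them qualify.
Total: 48 + 2 = 50.

50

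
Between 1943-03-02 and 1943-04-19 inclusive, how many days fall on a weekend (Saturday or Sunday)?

1943-03-02 is a Tuesday.
The range spans 49 days (inclusive of both endpoints).
49 = 7 × 7, so the span is exactly 7 full weeks.
Each full week contributes 2 weekend days (Sat, Sun): 7 × 2 = 14.
Total: 14.

14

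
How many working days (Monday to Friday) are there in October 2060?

21

2060-10-01 is a Friday.
From 2060-10-01 to 2060-10-31 is 31 days inclusive.
31 = 7 × 4 + 3, so there are 4 full weeks plus 3 extra days.
Each full week contributes 5 weekdays (Mon–Fri): 4 × 5 = 20.
The 3 extra days are Fri, Sat, Sun — 1 of them qualifies.
Total: 20 + 1 = 21.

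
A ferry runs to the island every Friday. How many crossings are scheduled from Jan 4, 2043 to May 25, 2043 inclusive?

Jan 4, 2043 is a Sunday.
That's 142 days from start to end, counting both.
142 = 7 × 20 + 2, so there are 20 full weeks plus 2 extra days.
Each full week contributes one Friday: 20 so far.
The 2 extra days are Sun, Mon — none qualify.
Total: 20 + 0 = 20.

20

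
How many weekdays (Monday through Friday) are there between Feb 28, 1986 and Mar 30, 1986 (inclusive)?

21 weekdays

Feb 28, 1986 is a Friday.
From Feb 28, 1986 to Mar 30, 1986 is 31 days inclusive.
31 = 7 × 4 + 3, so there are 4 full weeks plus 3 extra days.
Each full week contributes 5 weekdays (Mon–Fri): 4 × 5 = 20.
The 3 extra days are Fri, Sat, Sun — 1 of them qualifies.
Total: 20 + 1 = 21.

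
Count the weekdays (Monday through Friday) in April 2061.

21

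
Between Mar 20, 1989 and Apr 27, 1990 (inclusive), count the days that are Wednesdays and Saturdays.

115

Mar 20, 1989 is a Monday.
That's 404 days from start to end, counting both.
404 = 7 × 57 + 5, so there are 57 full weeks plus 5 extra days.
Each full week contributes 2 days from the set (Wed, Sat): 57 × 2 = 114.
The 5 extra days are Monday, Tuesday, Wednesday, Thursday, Friday — 1 of them qualifies.
Total: 114 + 1 = 115.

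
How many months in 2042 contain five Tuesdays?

A month has five Tuesdays exactly when Tuesday falls within its first (length − 28) days.
Jan: 31 days, starts Wed → 5 of Wed, Thu, Fri
Feb: 28 days, starts Sat → 5 of (none)
Mar: 31 days, starts Sat → 5 of Sat, Sun, Mon
Apr: 30 days, starts Tue → 5 of Tue, Wed ✓
May: 31 days, starts Thu → 5 of Thu, Fri, Sat
Jun: 30 days, starts Sun → 5 of Sun, Mon
Jul: 31 days, starts Tue → 5 of Tue, Wed, Thu ✓
Aug: 31 days, starts Fri → 5 of Fri, Sat, Sun
Sep: 30 days, starts Mon → 5 of Mon, Tue ✓
Oct: 31 days, starts Wed → 5 of Wed, Thu, Fri
Nov: 30 days, starts Sat → 5 of Sat, Sun
Dec: 31 days, starts Mon → 5 of Mon, Tue, Wed ✓
Months with five Tuesdays: Apr, Jul, Sep, Dec.

4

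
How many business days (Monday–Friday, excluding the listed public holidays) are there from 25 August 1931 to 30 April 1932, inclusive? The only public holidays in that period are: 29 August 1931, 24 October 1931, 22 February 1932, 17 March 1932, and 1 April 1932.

176

25 August 1931 is a Tuesday.
The range spans 250 days (inclusive of both endpoints).
250 = 7 × 35 + 5, so there are 35 full weeks plus 5 extra days.
Each full week contributes 5 weekdays (Mon–Fri): 35 × 5 = 175.
The 5 extra days are Tue, Wed, Thu, Fri, Sat — 4 of them qualify.
Total: 175 + 4 = 179.
Holidays: 29 August 1931 (Sat); 24 October 1931 (Sat); 22 February 1932 (Mon); 17 March 1932 (Thu); 1 April 1932 (Fri).
3 of the 5 holidays fall on weekdays; the rest are weekends and were already excluded.
Business days: 179 − 3 = 176.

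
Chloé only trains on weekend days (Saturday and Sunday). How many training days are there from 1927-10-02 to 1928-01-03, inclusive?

27

1927-10-02 is a Sunday.
The range spans 94 days (inclusive of both endpoints).
94 = 7 × 13 + 3, so there are 13 full weeks plus 3 extra days.
Each full week contributes 2 weekend days (Sat, Sun): 13 × 2 = 26.
The 3 extra days are Sunday, Monday, Tuesday — 1 of them qualifies.
Total: 26 + 1 = 27.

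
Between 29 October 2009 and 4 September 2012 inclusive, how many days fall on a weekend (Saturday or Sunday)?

29 October 2009 is a Thursday.
From 29 October 2009 to 4 September 2012 is 1042 days inclusive.
1042 = 7 × 148 + 6, so there are 148 full weeks plus 6 extra days.
Each full week contributes 2 weekend days (Sat, Sun): 148 × 2 = 296.
The 6 extra days are Thu, Fri, Sat, Sun, Mon, Tue — 2 of them qualify.
Total: 296 + 2 = 298.

298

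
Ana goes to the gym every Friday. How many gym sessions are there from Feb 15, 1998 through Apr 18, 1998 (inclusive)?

Feb 15, 1998 is a Sunday.
The range spans 63 days (inclusive of both endpoints).
63 = 7 × 9, so the span is exactly 9 full weeks.
Each full week contributes one Friday: 9 so far.

9 Fridays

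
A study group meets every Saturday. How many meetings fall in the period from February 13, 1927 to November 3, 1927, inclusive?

February 13, 1927 is a Sunday.
The range spans 264 days (inclusive of both endpoints).
264 = 7 × 37 + 5, so there are 37 full weeks plus 5 extra days.
Each full week contributes one Saturday: 37 so far.
The 5 extra days are Sunday, Monday, Tuesday, Wednesday, Thursday — none qualify.
Total: 37 + 0 = 37.

37 Saturdays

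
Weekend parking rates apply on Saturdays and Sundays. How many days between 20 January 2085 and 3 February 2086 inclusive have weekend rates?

20 January 2085 is a Saturday.
From 20 January 2085 to 3 February 2086 is 380 days inclusive.
380 = 7 × 54 + 2, so there are 54 full weeks plus 2 extra days.
Each full week contributes 2 weekend days (Sat, Sun): 54 × 2 = 108.
The 2 extra days are Saturday, Sunday — 2 of them qualify.
Total: 108 + 2 = 110.

110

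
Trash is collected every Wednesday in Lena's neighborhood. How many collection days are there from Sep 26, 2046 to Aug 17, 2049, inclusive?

151 Wednesdays

Sep 26, 2046 is a Wednesday.
From Sep 26, 2046 to Aug 17, 2049 is 1057 days inclusive.
1057 = 7 × 151, so the span is exactly 151 full weeks.
Each full week contributes one Wednesday: 151 so far.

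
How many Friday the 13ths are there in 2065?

3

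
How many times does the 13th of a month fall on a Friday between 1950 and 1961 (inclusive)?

22

Friday-the-13ths by year:
1950: Jan, Oct
1951: Apr, Jul
1952: Jun
1953: Feb, Mar, Nov
1954: Aug
1955: May
1956: Jan, Apr, Jul
1957: Sep, Dec
1958: Jun
1959: Feb, Mar, Nov
1960: May
1961: Jan, Oct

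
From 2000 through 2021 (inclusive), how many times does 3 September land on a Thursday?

Day of week of September 3 in each year:
2000: Sun, 2001: Mon, 2002: Tue, 2003: Wed, 2004: Fri, 2005: Sat, 2006: Sun, 2007: Mon, 2008: Wed, 2009: Thu ✓, 2010: Fri, 2011: Sat, 2012: Mon, 2013: Tue, 2014: Wed, 2015: Thu ✓, 2016: Sat, 2017: Sun, 2018: Mon, 2019: Tue, 2020: Thu ✓, 2021: Fri
Thursdays: 2009, 2015, 2020.

3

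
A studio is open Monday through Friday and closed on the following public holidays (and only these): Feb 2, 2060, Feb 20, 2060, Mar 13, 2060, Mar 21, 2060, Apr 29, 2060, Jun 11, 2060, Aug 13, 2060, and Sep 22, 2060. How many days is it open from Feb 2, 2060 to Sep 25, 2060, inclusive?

164 working days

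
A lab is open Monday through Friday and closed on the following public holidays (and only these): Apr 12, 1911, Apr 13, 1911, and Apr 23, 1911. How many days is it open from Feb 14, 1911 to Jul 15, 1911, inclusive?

107

Feb 14, 1911 is a Tuesday.
That's 152 days from start to end, counting both.
152 = 7 × 21 + 5, so there are 21 full weeks plus 5 extra days.
Each full week contributes 5 weekdays (Mon–Fri): 21 × 5 = 105.
The 5 extra days are Tue, Wed, Thu, Fri, Sat — 4 of them qualify.
Total: 105 + 4 = 109.
Holidays: Apr 12, 1911 (Wed); Apr 13, 1911 (Thu); Apr 23, 1911 (Sun).
2 of the 3 holidays fall on weekdays; the rest are weekends and were already excluded.
Business days: 109 − 2 = 107.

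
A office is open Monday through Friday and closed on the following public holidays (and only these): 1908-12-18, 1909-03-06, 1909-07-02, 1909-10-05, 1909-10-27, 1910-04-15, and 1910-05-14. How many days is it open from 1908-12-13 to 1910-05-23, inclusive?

371 working days

1908-12-13 is a Sunday.
That's 527 days from start to end, counting both.
527 = 7 × 75 + 2, so there are 75 full weeks plus 2 extra days.
Each full week contributes 5 weekdays (Mon–Fri): 75 × 5 = 375.
The 2 extra days are Sun, Mon — 1 of them qualifies.
Total: 375 + 1 = 376.
Holidays: 1908-12-18 (Fri); 1909-03-06 (Sat); 1909-07-02 (Fri); 1909-10-05 (Tue); 1909-10-27 (Wed); 1910-04-15 (Fri); 1910-05-14 (Sat).
5 of the 7 holidays fall on weekdays; the rest are weekends and were already excluded.
Business days: 376 − 5 = 371.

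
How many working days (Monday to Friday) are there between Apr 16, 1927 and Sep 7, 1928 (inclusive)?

365

Apr 16, 1927 is a Saturday.
That's 511 days from start to end, counting both.
511 = 7 × 73, so the span is exactly 73 full weeks.
Each full week contributes 5 weekdays (Mon–Fri): 73 × 5 = 365.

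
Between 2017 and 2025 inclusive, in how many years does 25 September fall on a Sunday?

Day of week of September 25 in each year:
2017: Mon, 2018: Tue, 2019: Wed, 2020: Fri, 2021: Sat, 2022: Sun ✓, 2023: Mon, 2024: Wed, 2025: Thu
Sundays: 2022.

1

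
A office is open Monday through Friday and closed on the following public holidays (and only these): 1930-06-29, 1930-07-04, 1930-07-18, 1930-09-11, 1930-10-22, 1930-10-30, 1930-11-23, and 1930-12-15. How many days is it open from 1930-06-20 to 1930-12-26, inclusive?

1930-06-20 is a Friday.
The range spans 190 days (inclusive of both endpoints).
190 = 7 × 27 + 1, so there are 27 full weeks plus 1 extra day.
Each full week contributes 5 weekdays (Mon–Fri): 27 × 5 = 135.
The 1 extra day is Friday — 1 of them qualifies.
Total: 135 + 1 = 136.
Holidays: 1930-06-29 (Sun); 1930-07-04 (Fri); 1930-07-18 (Fri); 1930-09-11 (Thu); 1930-10-22 (Wed); 1930-10-30 (Thu); 1930-11-23 (Sun); 1930-12-15 (Mon).
6 of the 8 holidays fall on weekdays; the rest are weekends and were already excluded.
Business days: 136 − 6 = 130.

130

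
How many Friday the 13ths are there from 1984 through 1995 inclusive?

22

Friday-the-13ths by year:
1984: Jan, Apr, Jul
1985: Sep, Dec
1986: Jun
1987: Feb, Mar, Nov
1988: May
1989: Jan, Oct
1990: Apr, Jul
1991: Sep, Dec
1992: Mar, Nov
1993: Aug
1994: May
1995: Jan, Oct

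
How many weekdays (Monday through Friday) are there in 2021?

2021-01-01 is a Friday.
From 2021-01-01 to 2021-12-31 is 365 days inclusive.
365 = 7 × 52 + 1, so there are 52 full weeks plus 1 extra day.
Each full week contributes 5 weekdays (Mon–Fri): 52 × 5 = 260.
The 1 extra day is Friday — 1 of them qualifies.
Total: 260 + 1 = 261.

261 weekdays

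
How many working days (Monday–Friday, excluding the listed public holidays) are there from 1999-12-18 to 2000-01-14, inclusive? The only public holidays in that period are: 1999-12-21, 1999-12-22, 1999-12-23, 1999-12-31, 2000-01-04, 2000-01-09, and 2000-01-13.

14

1999-12-18 is a Saturday.
That's 28 days from start to end, counting both.
28 = 7 × 4, so the span is exactly 4 full weeks.
Each full week contributes 5 weekdays (Mon–Fri): 4 × 5 = 20.
Holidays: 1999-12-21 (Tue); 1999-12-22 (Wed); 1999-12-23 (Thu); 1999-12-31 (Fri); 2000-01-04 (Tue); 2000-01-09 (Sun); 2000-01-13 (Thu).
6 of the 7 holidays fall on weekdays; the rest are weekends and were already excluded.
Business days: 20 − 6 = 14.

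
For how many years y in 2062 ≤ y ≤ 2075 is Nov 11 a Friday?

2

Day of week of November 11 in each year:
2062: Sat, 2063: Sun, 2064: Tue, 2065: Wed, 2066: Thu, 2067: Fri ✓, 2068: Sun, 2069: Mon, 2070: Tue, 2071: Wed, 2072: Fri ✓, 2073: Sat, 2074: Sun, 2075: Mon
Fridays: 2067, 2072.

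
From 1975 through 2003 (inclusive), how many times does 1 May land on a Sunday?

4

Day of week of May 1 in each year:
1975: Thu, 1976: Sat, 1977: Sun ✓, 1978: Mon, 1979: Tue, 1980: Thu, 1981: Fri, 1982: Sat, 1983: Sun ✓, 1984: Tue, 1985: Wed, 1986: Thu, 1987: Fri, 1988: Sun ✓, 1989: Mon, 1990: Tue, 1991: Wed, 1992: Fri, 1993: Sat, 1994: Sun ✓, 1995: Mon, 1996: Wed, 1997: Thu, 1998: Fri, 1999: Sat, 2000: Mon, 2001: Tue, 2002: Wed, 2003: Thu
Sundays: 1977, 1983, 1988, 1994.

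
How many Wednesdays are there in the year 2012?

52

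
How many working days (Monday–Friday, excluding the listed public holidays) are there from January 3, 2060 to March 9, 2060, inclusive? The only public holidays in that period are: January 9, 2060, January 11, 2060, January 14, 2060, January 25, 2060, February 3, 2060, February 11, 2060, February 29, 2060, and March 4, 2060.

42 working days

January 3, 2060 is a Saturday.
From January 3, 2060 to March 9, 2060 is 67 days inclusive.
67 = 7 × 9 + 4, so there are 9 full weeks plus 4 extra days.
Each full week contributes 5 weekdays (Mon–Fri): 9 × 5 = 45.
The 4 extra days are Saturday, Sunday, Monday, Tuesday — 2 of them qualify.
Total: 45 + 2 = 47.
Holidays: January 9, 2060 (Fri); January 11, 2060 (Sun); January 14, 2060 (Wed); January 25, 2060 (Sun); February 3, 2060 (Tue); February 11, 2060 (Wed); February 29, 2060 (Sun); March 4, 2060 (Thu).
5 of the 8 holidays fall on weekdays; the rest are weekends and were already excluded.
Business days: 47 − 5 = 42.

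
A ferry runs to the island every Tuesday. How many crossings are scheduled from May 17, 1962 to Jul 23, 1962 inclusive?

9

May 17, 1962 is a Thursday.
That's 68 days from start to end, counting both.
68 = 7 × 9 + 5, so there are 9 full weeks plus 5 extra days.
Each full week contributes one Tuesday: 9 so far.
The 5 extra days are Thursday, Friday, Saturday, Sunday, Monday — none qualify.
Total: 9 + 0 = 9.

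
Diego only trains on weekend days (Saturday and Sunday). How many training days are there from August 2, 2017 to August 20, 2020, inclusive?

August 2, 2017 is a Wednesday.
That's 1115 days from start to end, counting both.
1115 = 7 × 159 + 2, so there are 159 full weeks plus 2 extra days.
Each full week contributes 2 weekend days (Sat, Sun): 159 × 2 = 318.
The 2 extra days are Wed, Thu — none qualify.
Total: 318 + 0 = 318.

318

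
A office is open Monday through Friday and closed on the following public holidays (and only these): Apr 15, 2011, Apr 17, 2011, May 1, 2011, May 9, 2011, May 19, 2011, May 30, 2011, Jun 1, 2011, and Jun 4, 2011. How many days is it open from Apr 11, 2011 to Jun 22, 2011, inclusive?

Apr 11, 2011 is a Monday.
The range spans 73 days (inclusive of both endpoints).
73 = 7 × 10 + 3, so there are 10 full weeks plus 3 extra days.
Each full week contributes 5 weekdays (Mon–Fri): 10 × 5 = 50.
The 3 extra days are Mon, Tue, Wed — 3 of them qualify.
Total: 50 + 3 = 53.
Holidays: Apr 15, 2011 (Fri); Apr 17, 2011 (Sun); May 1, 2011 (Sun); May 9, 2011 (Mon); May 19, 2011 (Thu); May 30, 2011 (Mon); Jun 1, 2011 (Wed); Jun 4, 2011 (Sat).
5 of the 8 holidays fall on weekdays; the rest are weekends and were already excluded.
Business days: 53 − 5 = 48.

48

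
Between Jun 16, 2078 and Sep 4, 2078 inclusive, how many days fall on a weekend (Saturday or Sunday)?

24

Jun 16, 2078 is a Thursday.
The range spans 81 days (inclusive of both endpoints).
81 = 7 × 11 + 4, so there are 11 full weeks plus 4 extra days.
Each full week contributes 2 weekend days (Sat, Sun): 11 × 2 = 22.
The 4 extra days are Thursday, Friday, Saturday, Sunday — 2 of them qualify.
Total: 22 + 2 = 24.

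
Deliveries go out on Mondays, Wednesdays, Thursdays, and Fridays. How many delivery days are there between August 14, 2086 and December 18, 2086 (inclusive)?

73

August 14, 2086 is a Wednesday.
From August 14, 2086 to December 18, 2086 is 127 days inclusive.
127 = 7 × 18 + 1, so there are 18 full weeks plus 1 extra day.
Each full week contributes 4 days from the set (Mon, Wed, Thu, Fri): 18 × 4 = 72.
The 1 extra day is Wednesday — 1 of them qualifies.
Total: 72 + 1 = 73.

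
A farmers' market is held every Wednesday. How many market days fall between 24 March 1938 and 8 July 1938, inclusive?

24 March 1938 is a Thursday.
That's 107 days from start to end, counting both.
107 = 7 × 15 + 2, so there are 15 full weeks plus 2 extra days.
Each full week contributes one Wednesday: 15 so far.
The 2 extra days are Thu, Fri — none qualify.
Total: 15 + 0 = 15.

15 Wednesdays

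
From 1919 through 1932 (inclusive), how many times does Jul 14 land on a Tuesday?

2

Day of week of July 14 in each year:
1919: Mon, 1920: Wed, 1921: Thu, 1922: Fri, 1923: Sat, 1924: Mon, 1925: Tue ✓, 1926: Wed, 1927: Thu, 1928: Sat, 1929: Sun, 1930: Mon, 1931: Tue ✓, 1932: Thu
Tuesdays: 1925, 1931.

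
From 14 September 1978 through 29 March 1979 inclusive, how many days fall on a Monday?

28

14 September 1978 is a Thursday.
The range spans 197 days (inclusive of both endpoints).
197 = 7 × 28 + 1, so there are 28 full weeks plus 1 extra day.
Each full week contributes one Monday: 28 so far.
The 1 extra day is Thu — none qualify.
Total: 28 + 0 = 28.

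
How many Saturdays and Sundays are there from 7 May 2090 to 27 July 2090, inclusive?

7 May 2090 is a Sunday.
The range spans 82 days (inclusive of both endpoints).
82 = 7 × 11 + 5, so there are 11 full weeks plus 5 extra days.
Each full week contributes 2 weekend days (Sat, Sun): 11 × 2 = 22.
The 5 extra days are Sun, Mon, Tue, Wed, Thu — 1 of them qualifies.
Total: 22 + 1 = 23.

23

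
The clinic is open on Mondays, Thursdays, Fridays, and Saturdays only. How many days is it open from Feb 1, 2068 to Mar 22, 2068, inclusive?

Feb 1, 2068 is a Wednesday.
The range spans 51 days (inclusive of both endpoints).
51 = 7 × 7 + 2, so there are 7 full weeks plus 2 extra days.
Each full week contributes 4 days from the set (Mon, Thu, Fri, Sat): 7 × 4 = 28.
The 2 extra days are Wednesday, Thursday — 1 of them qualifies.
Total: 28 + 1 = 29.

29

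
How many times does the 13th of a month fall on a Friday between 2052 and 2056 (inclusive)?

Friday-the-13ths by year:
2052: Sep, Dec
2053: Jun
2054: Feb, Mar, Nov
2055: Aug
2056: Oct

8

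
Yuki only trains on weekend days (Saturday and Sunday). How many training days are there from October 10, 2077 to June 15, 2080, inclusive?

October 10, 2077 is a Sunday.
That's 980 days from start to end, counting both.
980 = 7 × 140, so the span is exactly 140 full weeks.
Each full week contributes 2 weekend days (Sat, Sun): 140 × 2 = 280.
Total: 280.

280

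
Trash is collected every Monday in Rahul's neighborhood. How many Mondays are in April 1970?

Apr 1, 1970 is a Wednesday.
The range spans 30 days (inclusive of both endpoints).
30 = 7 × 4 + 2, so there are 4 full weeks plus 2 extra days.
Each full week contributes one Monday: 4 so far.
The 2 extra days are Wed, Thu — none qualify.
Total: 4 + 0 = 4.

4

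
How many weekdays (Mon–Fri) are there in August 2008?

2008-08-01 is a Friday.
From 2008-08-01 to 2008-08-31 is 31 days inclusive.
31 = 7 × 4 + 3, so there are 4 full weeks plus 3 extra days.
Each full week contributes 5 weekdays (Mon–Fri): 4 × 5 = 20.
The 3 extra days are Fri, Sat, Sun — 1 of them qualifies.
Total: 20 + 1 = 21.

21 weekdays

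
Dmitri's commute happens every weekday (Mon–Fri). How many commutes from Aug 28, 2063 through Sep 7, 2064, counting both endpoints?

269

Aug 28, 2063 is a Tuesday.
From Aug 28, 2063 to Sep 7, 2064 is 377 days inclusive.
377 = 7 × 53 + 6, so there are 53 full weeks plus 6 extra days.
Each full week contributes 5 weekdays (Mon–Fri): 53 × 5 = 265.
The 6 extra days are Tuesday, Wednesday, Thursday, Friday, Saturday, Sunday — 4 of them qualify.
Total: 265 + 4 = 269.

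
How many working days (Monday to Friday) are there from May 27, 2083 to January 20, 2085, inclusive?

432

May 27, 2083 is a Thursday.
The range spans 605 days (inclusive of both endpoints).
605 = 7 × 86 + 3, so there are 86 full weeks plus 3 extra days.
Each full week contributes 5 weekdays (Mon–Fri): 86 × 5 = 430.
The 3 extra days are Thursday, Friday, Saturday — 2 of them qualify.
Total: 430 + 2 = 432.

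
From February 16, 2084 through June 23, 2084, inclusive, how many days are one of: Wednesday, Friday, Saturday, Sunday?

74

February 16, 2084 is a Wednesday.
That's 129 days from start to end, counting both.
129 = 7 × 18 + 3, so there are 18 full weeks plus 3 extra days.
Each full week contributes 4 days from the set (Wed, Fri, Sat, Sun): 18 × 4 = 72.
The 3 extra days are Wed, Thu, Fri — 2 of them qualify.
Total: 72 + 2 = 74.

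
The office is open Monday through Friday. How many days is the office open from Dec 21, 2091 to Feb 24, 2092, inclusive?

Dec 21, 2091 is a Friday.
That's 66 days from start to end, counting both.
66 = 7 × 9 + 3, so there are 9 full weeks plus 3 extra days.
Each full week contributes 5 weekdays (Mon–Fri): 9 × 5 = 45.
The 3 extra days are Friday, Saturday, Sunday — 1 of them qualifies.
Total: 45 + 1 = 46.

46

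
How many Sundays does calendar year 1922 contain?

1 January 1922 is a Sunday.
That's 365 days from start to end, counting both.
365 = 7 × 52 + 1, so there are 52 full weeks plus 1 extra day.
Each full week contributes one Sunday: 52 so far.
The 1 extra day is Sun — 1 of them qualifies.
Total: 52 + 1 = 53.

53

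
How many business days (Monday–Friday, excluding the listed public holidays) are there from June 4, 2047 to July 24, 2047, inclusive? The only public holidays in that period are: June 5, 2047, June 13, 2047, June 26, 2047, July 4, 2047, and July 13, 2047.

33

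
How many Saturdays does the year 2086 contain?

52

2086-01-01 is a Tuesday.
From 2086-01-01 to 2086-12-31 is 365 days inclusive.
365 = 7 × 52 + 1, so there are 52 full weeks plus 1 extra day.
Each full week contributes one Saturday: 52 so far.
The 1 extra day is Tuesday — none qualify.
Total: 52 + 0 = 52.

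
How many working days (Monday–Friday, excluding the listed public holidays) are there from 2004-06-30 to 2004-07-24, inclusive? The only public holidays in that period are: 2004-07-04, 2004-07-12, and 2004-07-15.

2004-06-30 is a Wednesday.
From 2004-06-30 to 2004-07-24 is 25 days inclusive.
25 = 7 × 3 + 4, so there are 3 full weeks plus 4 extra days.
Each full week contributes 5 weekdays (Mon–Fri): 3 × 5 = 15.
The 4 extra days are Wednesday, Thursday, Friday, Saturday — 3 of them qualify.
Total: 15 + 3 = 18.
Holidays: 2004-07-04 (Sun); 2004-07-12 (Mon); 2004-07-15 (Thu).
2 of the 3 holidays fall on weekdays; the rest are weekends and were already excluded.
Business days: 18 − 2 = 16.

16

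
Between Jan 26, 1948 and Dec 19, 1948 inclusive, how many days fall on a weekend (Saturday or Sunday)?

94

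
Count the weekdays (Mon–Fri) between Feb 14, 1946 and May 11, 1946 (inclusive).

Feb 14, 1946 is a Thursday.
The range spans 87 days (inclusive of both endpoints).
87 = 7 × 12 + 3, so there are 12 full weeks plus 3 extra days.
Each full week contributes 5 weekdays (Mon–Fri): 12 × 5 = 60.
The 3 extra days are Thursday, Friday, Saturday — 2 of them qualify.
Total: 60 + 2 = 62.

62 weekdays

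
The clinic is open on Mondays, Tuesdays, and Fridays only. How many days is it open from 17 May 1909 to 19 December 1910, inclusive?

17 May 1909 is a Monday.
The range spans 582 days (inclusive of both endpoints).
582 = 7 × 83 + 1, so there are 83 full weeks plus 1 extra day.
Each full week contributes 3 days from the set (Mon, Tue, Fri): 83 × 3 = 249.
The 1 extra day is Mon — 1 of them qualifies.
Total: 249 + 1 = 250.

250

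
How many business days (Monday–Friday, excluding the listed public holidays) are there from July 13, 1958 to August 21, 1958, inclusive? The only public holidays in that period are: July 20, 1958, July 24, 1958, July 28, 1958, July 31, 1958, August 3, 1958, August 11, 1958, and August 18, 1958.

24 business days

July 13, 1958 is a Sunday.
That's 40 days from start to end, counting both.
40 = 7 × 5 + 5, so there are 5 full weeks plus 5 extra days.
Each full week contributes 5 weekdays (Mon–Fri): 5 × 5 = 25.
The 5 extra days are Sunday, Monday, Tuesday, Wednesday, Thursday — 4 of them qualify.
Total: 25 + 4 = 29.
Holidays: July 20, 1958 (Sun); July 24, 1958 (Thu); July 28, 1958 (Mon); July 31, 1958 (Thu); August 3, 1958 (Sun); August 11, 1958 (Mon); August 18, 1958 (Mon).
5 of the 7 holidays fall on weekdays; the rest are weekends and were already excluded.
Business days: 29 − 5 = 24.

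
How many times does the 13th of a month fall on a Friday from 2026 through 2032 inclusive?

Friday-the-13ths by year:
2026: Feb, Mar, Nov
2027: Aug
2028: Oct
2029: Apr, Jul
2030: Sep, Dec
2031: Jun
2032: Feb, Aug

12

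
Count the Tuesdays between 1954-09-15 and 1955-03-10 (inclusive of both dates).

1954-09-15 is a Wednesday.
From 1954-09-15 to 1955-03-10 is 177 days inclusive.
177 = 7 × 25 + 2, so there are 25 full weeks plus 2 extra days.
Each full week contributes one Tuesday: 25 so far.
The 2 extra days are Wed, Thu — none qualify.
Total: 25 + 0 = 25.

25 Tuesdays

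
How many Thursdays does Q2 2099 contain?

13

April 1, 2099 is a Wednesday.
The range spans 91 days (inclusive of both endpoints).
91 = 7 × 13, so the span is exactly 13 full weeks.
Each full week contributes one Thursday: 13 so far.
Total: 13.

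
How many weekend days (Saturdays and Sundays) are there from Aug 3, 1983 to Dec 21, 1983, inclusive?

Aug 3, 1983 is a Wednesday.
From Aug 3, 1983 to Dec 21, 1983 is 141 days inclusive.
141 = 7 × 20 + 1, so there are 20 full weeks plus 1 extra day.
Each full week contributes 2 weekend days (Sat, Sun): 20 × 2 = 40.
The 1 extra day is Wed — none qualify.
Total: 40 + 0 = 40.

40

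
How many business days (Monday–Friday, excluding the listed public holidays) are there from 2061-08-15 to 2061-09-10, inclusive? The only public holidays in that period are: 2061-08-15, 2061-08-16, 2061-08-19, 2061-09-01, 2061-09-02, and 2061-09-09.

2061-08-15 is a Monday.
That's 27 days from start to end, counting both.
27 = 7 × 3 + 6, so there are 3 full weeks plus 6 extra days.
Each full week contributes 5 weekdays (Mon–Fri): 3 × 5 = 15.
The 6 extra days are Monday, Tuesday, Wednesday, Thursday, Friday, Saturday — 5 of them qualify.
Total: 15 + 5 = 20.
Holidays: 2061-08-15 (Mon); 2061-08-16 (Tue); 2061-08-19 (Fri); 2061-09-01 (Thu); 2061-09-02 (Fri); 2061-09-09 (Fri).
All 6 holidays fall on weekdays, so subtract 6.
Business days: 20 − 6 = 14.

14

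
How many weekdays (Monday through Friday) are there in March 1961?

23 weekdays

Mar 1, 1961 is a Wednesday.
The range spans 31 days (inclusive of both endpoints).
31 = 7 × 4 + 3, so there are 4 full weeks plus 3 extra days.
Each full week contributes 5 weekdays (Mon–Fri): 4 × 5 = 20.
The 3 extra days are Wed, Thu, Fri — 3 of them qualify.
Total: 20 + 3 = 23.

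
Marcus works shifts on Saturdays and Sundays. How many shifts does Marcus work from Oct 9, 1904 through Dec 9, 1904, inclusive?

17

Oct 9, 1904 is a Sunday.
From Oct 9, 1904 to Dec 9, 1904 is 62 days inclusive.
62 = 7 × 8 + 6, so there are 8 full weeks plus 6 extra days.
Each full week contributes 2 days from the set (Sat, Sun): 8 × 2 = 16.
The 6 extra days are Sunday, Monday, Tuesday, Wednesday, Thursday, Friday — 1 of them qualifies.
Total: 16 + 1 = 17.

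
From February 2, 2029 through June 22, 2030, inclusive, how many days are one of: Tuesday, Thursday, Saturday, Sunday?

February 2, 2029 is a Friday.
That's 506 days from start to end, counting both.
506 = 7 × 72 + 2, so there are 72 full weeks plus 2 extra days.
Each full week contributes 4 days from the set (Tue, Thu, Sat, Sun): 72 × 4 = 288.
The 2 extra days are Friday, Saturday — 1 of them qualifies.
Total: 288 + 1 = 289.

289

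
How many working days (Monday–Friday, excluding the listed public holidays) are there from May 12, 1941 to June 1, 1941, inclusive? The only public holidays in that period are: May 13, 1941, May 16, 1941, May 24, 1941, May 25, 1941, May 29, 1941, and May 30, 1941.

11 working days

May 12, 1941 is a Monday.
The range spans 21 days (inclusive of both endpoints).
21 = 7 × 3, so the span is exactly 3 full weeks.
Each full week contributes 5 weekdays (Mon–Fri): 3 × 5 = 15.
Total: 15.
Holidays: May 13, 1941 (Tue); May 16, 1941 (Fri); May 24, 1941 (Sat); May 25, 1941 (Sun); May 29, 1941 (Thu); May 30, 1941 (Fri).
4 of the 6 holidays fall on weekdays; the rest are weekends and were already excluded.
Business days: 15 − 4 = 11.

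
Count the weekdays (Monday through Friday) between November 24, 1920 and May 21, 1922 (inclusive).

388 weekdays

November 24, 1920 is a Wednesday.
That's 544 days from start to end, counting both.
544 = 7 × 77 + 5, so there are 77 full weeks plus 5 extra days.
Each full week contributes 5 weekdays (Mon–Fri): 77 × 5 = 385.
The 5 extra days are Wed, Thu, Fri, Sat, Sun — 3 of them qualify.
Total: 385 + 3 = 388.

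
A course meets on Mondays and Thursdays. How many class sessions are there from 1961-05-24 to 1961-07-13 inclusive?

1961-05-24 is a Wednesday.
The range spans 51 days (inclusive of both endpoints).
51 = 7 × 7 + 2, so there are 7 full weeks plus 2 extra days.
Each full week contributes 2 days from the set (Mon, Thu): 7 × 2 = 14.
The 2 extra days are Wednesday, Thursday — 1 of them qualifies.
Total: 14 + 1 = 15.

15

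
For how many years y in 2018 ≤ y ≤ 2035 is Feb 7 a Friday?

Day of week of February 7 in each year:
2018: Wed, 2019: Thu, 2020: Fri ✓, 2021: Sun, 2022: Mon, 2023: Tue, 2024: Wed, 2025: Fri ✓, 2026: Sat, 2027: Sun, 2028: Mon, 2029: Wed, 2030: Thu, 2031: Fri ✓, 2032: Sat, 2033: Mon, 2034: Tue, 2035: Wed
Fridays: 2020, 2025, 2031.

3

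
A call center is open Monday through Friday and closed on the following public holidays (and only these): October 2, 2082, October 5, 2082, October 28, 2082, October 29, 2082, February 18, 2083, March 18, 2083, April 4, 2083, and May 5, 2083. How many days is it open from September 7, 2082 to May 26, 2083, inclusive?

September 7, 2082 is a Monday.
From September 7, 2082 to May 26, 2083 is 262 days inclusive.
262 = 7 × 37 + 3, so there are 37 full weeks plus 3 extra days.
Each full week contributes 5 weekdays (Mon–Fri): 37 × 5 = 185.
The 3 extra days are Monday, Tuesday, Wednesday — 3 of them qualify.
Total: 185 + 3 = 188.
Holidays: October 2, 2082 (Fri); October 5, 2082 (Mon); October 28, 2082 (Wed); October 29, 2082 (Thu); February 18, 2083 (Thu); March 18, 2083 (Thu); April 4, 2083 (Sun); May 5, 2083 (Wed).
7 of the 8 holidays fall on weekdays; the rest are weekends and were already excluded.
Business days: 188 − 7 = 181.

181 working days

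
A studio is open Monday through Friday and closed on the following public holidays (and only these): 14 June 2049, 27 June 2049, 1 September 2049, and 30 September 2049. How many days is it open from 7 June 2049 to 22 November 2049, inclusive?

118

7 June 2049 is a Monday.
That's 169 days from start to end, counting both.
169 = 7 × 24 + 1, so there are 24 full weeks plus 1 extra day.
Each full week contributes 5 weekdays (Mon–Fri): 24 × 5 = 120.
The 1 extra day is Mon — 1 of them qualifies.
Total: 120 + 1 = 121.
Holidays: 14 June 2049 (Mon); 27 June 2049 (Sun); 1 September 2049 (Wed); 30 September 2049 (Thu).
3 of the 4 holidays fall on weekdays; the rest are weekends and were already excluded.
Business days: 121 − 3 = 118.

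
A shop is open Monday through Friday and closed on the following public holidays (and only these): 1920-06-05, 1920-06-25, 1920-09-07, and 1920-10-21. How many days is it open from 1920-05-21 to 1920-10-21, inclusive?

1920-05-21 is a Friday.
The range spans 154 days (inclusive of both endpoints).
154 = 7 × 22, so the span is exactly 22 full weeks.
Each full week contributes 5 weekdays (Mon–Fri): 22 × 5 = 110.
Holidays: 1920-06-05 (Sat); 1920-06-25 (Fri); 1920-09-07 (Tue); 1920-10-21 (Thu).
3 of the 4 holidays fall on weekdays; the rest are weekends and were already excluded.
Business days: 110 − 3 = 107.

107 working days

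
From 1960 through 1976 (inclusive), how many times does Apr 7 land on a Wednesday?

3

Day of week of April 7 in each year:
1960: Thu, 1961: Fri, 1962: Sat, 1963: Sun, 1964: Tue, 1965: Wed ✓, 1966: Thu, 1967: Fri, 1968: Sun, 1969: Mon, 1970: Tue, 1971: Wed ✓, 1972: Fri, 1973: Sat, 1974: Sun, 1975: Mon, 1976: Wed ✓
Wednesdays: 1965, 1971, 1976.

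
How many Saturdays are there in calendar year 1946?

Jan 1, 1946 is a Tuesday.
That's 365 days from start to end, counting both.
365 = 7 × 52 + 1, so there are 52 full weeks plus 1 extra day.
Each full week contributes one Saturday: 52 so far.
The 1 extra day is Tuesday — none qualify.
Total: 52 + 0 = 52.

52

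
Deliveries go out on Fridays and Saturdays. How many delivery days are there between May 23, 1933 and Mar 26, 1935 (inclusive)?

May 23, 1933 is a Tuesday.
The range spans 673 days (inclusive of both endpoints).
673 = 7 × 96 + 1, so there are 96 full weeks plus 1 extra day.
Each full week contributes 2 days from the set (Fri, Sat): 96 × 2 = 192.
The 1 extra day is Tue — none qualify.
Total: 192 + 0 = 192.

192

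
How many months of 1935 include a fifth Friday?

4

A month has five Fridays exactly when Friday falls within its first (length − 28) days.
Jan: 31 days, starts Tue → 5 of Tue, Wed, Thu
Feb: 28 days, starts Fri → 5 of (none)
Mar: 31 days, starts Fri → 5 of Fri, Sat, Sun ✓
Apr: 30 days, starts Mon → 5 of Mon, Tue
May: 31 days, starts Wed → 5 of Wed, Thu, Fri ✓
Jun: 30 days, starts Sat → 5 of Sat, Sun
Jul: 31 days, starts Mon → 5 of Mon, Tue, Wed
Aug: 31 days, starts Thu → 5 of Thu, Fri, Sat ✓
Sep: 30 days, starts Sun → 5 of Sun, Mon
Oct: 31 days, starts Tue → 5 of Tue, Wed, Thu
Nov: 30 days, starts Fri → 5 of Fri, Sat ✓
Dec: 31 days, starts Sun → 5 of Sun, Mon, Tue
Months with five Fridays: Mar, May, Aug, Nov.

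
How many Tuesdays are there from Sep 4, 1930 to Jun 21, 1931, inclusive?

41 Tuesdays

Sep 4, 1930 is a Thursday.
That's 291 days from start to end, counting both.
291 = 7 × 41 + 4, so there are 41 full weeks plus 4 extra days.
Each full week contributes one Tuesday: 41 so far.
The 4 extra days are Thursday, Friday, Saturday, Sunday — none qualify.
Total: 41 + 0 = 41.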